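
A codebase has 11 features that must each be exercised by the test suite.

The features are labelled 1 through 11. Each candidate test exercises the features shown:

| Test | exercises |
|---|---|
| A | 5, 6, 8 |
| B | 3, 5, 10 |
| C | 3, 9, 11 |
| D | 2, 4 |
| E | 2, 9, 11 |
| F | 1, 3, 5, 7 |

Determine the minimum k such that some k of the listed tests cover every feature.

5

Take {A, B, D, E, F}. Their union is {1, 2, 3, 4, 5, 6, 7, 8, 9, 10, 11}, which is all 11 features.
No 4 of the 6 tests cover everything (all 15 combinations miss at least one feature), so 5 is optimal.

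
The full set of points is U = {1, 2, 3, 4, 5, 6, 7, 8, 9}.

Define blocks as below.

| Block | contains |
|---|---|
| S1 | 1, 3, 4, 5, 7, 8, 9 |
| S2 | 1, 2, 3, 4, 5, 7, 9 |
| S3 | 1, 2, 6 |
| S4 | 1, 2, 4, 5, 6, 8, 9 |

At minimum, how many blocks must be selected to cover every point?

2

S1 and S3 together: S1 ∪ S3 = {1, 2, 3, 4, 5, 6, 7, 8, 9} — every point is covered.
No single block has all 9 points (the largest, S1, has 7), so 2 is optimal.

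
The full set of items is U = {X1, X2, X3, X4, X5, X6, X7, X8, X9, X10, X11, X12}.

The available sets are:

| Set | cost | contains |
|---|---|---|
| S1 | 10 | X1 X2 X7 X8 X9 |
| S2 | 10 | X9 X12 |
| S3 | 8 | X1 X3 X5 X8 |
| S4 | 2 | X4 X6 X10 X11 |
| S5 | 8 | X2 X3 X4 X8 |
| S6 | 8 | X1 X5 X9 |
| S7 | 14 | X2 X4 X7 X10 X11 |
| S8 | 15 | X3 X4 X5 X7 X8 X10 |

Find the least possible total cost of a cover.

S1, S2, S3, S4 together cover every item (S1 ∪ S2 ∪ S3 ∪ S4 = {X1, X2, X3, X4, X5, X6, X7, X8, X9, X10, X11, X12}); total cost 10 + 10 + 8 + 2 = 30.
No covering selection has total cost below 30.

30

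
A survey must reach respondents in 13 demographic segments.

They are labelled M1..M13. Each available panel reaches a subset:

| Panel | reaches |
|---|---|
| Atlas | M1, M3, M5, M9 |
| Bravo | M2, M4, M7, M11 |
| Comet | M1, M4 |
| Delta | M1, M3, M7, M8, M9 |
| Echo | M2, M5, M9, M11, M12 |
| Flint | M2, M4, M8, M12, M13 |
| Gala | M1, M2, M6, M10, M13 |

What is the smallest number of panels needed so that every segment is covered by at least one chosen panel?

Comet and Delta and Echo and Gala together: Comet ∪ Delta ∪ Echo ∪ Gala = {M1, M2, M3, M4, M5, M6, M7, M8, M9, M10, M11, M12, M13} — every segment is covered.
No 3 of the 7 panels cover everything (all 35 combinations miss at least one segment), so 4 is optimal.

4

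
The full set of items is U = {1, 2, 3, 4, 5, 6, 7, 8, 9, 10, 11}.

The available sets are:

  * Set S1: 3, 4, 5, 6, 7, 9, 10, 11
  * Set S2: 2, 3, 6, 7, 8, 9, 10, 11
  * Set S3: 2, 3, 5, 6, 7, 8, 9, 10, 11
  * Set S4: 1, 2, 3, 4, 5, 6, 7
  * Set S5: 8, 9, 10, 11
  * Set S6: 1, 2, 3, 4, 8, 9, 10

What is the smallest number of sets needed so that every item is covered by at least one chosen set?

2

Take {S2, S4}. Their union is {1, 2, 3, 4, 5, 6, 7, 8, 9, 10, 11}, which is all 11 items.
No single set has all 11 items (the largest, S3, has 9), so 2 is optimal.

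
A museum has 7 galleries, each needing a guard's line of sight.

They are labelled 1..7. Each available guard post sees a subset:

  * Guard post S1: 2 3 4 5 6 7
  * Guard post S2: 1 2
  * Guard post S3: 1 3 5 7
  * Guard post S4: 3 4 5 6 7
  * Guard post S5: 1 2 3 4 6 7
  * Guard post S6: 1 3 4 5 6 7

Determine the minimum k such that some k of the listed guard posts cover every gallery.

2

S1 and S5 together: S1 ∪ S5 = {1, 2, 3, 4, 5, 6, 7} — every gallery is covered.
No single guard post has all 7 galleries (the largest, S1, has 6), so 2 is optimal.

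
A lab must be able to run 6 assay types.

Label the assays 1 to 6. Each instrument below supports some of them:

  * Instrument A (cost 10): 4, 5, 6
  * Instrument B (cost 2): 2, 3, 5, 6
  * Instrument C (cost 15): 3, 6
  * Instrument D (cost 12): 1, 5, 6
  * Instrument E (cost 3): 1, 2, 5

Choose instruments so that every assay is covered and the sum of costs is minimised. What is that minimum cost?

15

A, B, E together cover every assay (A ∪ B ∪ E = {1, 2, 3, 4, 5, 6}); total cost 10 + 2 + 3 = 15.
No covering selection has total cost below 15.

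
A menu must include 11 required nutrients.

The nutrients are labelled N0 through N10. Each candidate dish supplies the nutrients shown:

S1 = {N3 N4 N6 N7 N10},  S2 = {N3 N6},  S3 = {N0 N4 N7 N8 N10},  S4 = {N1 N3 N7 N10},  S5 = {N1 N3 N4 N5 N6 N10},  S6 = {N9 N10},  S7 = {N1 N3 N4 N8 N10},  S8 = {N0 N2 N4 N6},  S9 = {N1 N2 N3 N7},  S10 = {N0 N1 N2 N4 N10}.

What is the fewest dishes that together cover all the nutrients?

Take {S3, S5, S6, S10}. Their union is {N0, N1, N2, N3, N4, N5, N6, N7, N8, N9, N10}, which is all 11 nutrients.
No 3 of the 10 dishes cover everything (all 120 combinations miss at least one nutrient), so 4 is optimal.

4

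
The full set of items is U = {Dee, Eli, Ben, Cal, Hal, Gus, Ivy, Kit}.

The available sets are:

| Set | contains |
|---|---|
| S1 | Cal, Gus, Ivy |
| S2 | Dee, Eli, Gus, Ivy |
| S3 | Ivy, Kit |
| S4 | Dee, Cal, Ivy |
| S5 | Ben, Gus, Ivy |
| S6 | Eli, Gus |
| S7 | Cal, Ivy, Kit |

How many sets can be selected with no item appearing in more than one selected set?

S4, S6 are pairwise disjoint (S4={Dee,Cal,Ivy}; S6={Eli,Gus}).
Every remaining set overlaps one of these, and no 3 of the listed sets are pairwise disjoint, so 2 is the maximum.

2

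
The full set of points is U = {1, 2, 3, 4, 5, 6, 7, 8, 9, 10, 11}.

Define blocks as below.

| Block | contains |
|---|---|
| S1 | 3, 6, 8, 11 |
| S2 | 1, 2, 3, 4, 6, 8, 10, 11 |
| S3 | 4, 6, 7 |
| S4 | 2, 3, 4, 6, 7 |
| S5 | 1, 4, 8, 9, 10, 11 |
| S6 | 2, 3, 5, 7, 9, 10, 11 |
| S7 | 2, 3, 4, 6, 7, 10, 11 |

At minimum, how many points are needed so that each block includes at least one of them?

H = {3, 4} meets every block (each contains at least one member of H), and |H| = 2.
No single point lies in every block, so at least 2 are needed and 2 is optimal.

2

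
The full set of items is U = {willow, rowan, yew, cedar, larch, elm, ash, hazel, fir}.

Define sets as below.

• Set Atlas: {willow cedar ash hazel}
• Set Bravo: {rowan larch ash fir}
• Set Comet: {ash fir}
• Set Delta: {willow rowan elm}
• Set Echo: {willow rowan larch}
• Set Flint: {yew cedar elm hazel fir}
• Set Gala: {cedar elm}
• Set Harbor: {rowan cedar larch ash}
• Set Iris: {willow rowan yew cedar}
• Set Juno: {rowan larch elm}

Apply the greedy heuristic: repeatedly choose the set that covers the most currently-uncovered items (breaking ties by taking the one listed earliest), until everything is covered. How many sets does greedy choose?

3

Greedy: pick Flint (covers 5 new) → pick Bravo (covers 3 new) → pick Atlas (covers 1 new). Total picks: 3.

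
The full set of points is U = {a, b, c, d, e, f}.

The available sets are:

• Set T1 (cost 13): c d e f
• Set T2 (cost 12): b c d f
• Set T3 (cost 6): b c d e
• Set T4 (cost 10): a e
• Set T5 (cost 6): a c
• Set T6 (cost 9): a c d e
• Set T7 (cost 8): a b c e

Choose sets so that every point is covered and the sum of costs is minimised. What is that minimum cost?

T2, T7 together cover every point (T2 ∪ T7 = {a, b, c, d, e, f}); total cost 12 + 8 = 20.
The greedy pick T3, T5, T2 costs 24; no covering selection beats 20.

20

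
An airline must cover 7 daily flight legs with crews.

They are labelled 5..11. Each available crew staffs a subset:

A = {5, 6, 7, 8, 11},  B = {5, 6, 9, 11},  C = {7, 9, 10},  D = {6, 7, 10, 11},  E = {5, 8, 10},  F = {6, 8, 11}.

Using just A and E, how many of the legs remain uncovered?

1

Union of A, E = {5, 6, 7, 8, 10, 11}.
Not covered: 9 — 1 leg.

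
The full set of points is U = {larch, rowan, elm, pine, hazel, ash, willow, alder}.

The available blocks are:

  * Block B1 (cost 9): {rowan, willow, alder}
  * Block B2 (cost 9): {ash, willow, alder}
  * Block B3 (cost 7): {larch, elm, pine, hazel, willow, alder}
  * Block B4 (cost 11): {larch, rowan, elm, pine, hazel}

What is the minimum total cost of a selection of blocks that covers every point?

B2, B4 together cover every point (B2 ∪ B4 = {larch, rowan, elm, pine, hazel, ash, willow, alder}); total cost 9 + 11 = 20.
The greedy pick B3, B1, B2 costs 25; no covering selection beats 20.

20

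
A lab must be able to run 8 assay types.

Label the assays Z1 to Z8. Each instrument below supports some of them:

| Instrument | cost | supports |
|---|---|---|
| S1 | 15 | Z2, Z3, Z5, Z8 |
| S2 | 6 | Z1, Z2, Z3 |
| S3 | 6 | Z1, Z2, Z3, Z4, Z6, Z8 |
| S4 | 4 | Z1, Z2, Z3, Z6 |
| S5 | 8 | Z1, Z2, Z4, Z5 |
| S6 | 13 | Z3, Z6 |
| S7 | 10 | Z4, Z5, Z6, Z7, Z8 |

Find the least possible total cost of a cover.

14

S4, S7 together cover every assay (S4 ∪ S7 = {Z1, Z2, Z3, Z4, Z5, Z6, Z7, Z8}); total cost 4 + 10 = 14.
The greedy pick S3, S7 costs 16; no covering selection beats 14.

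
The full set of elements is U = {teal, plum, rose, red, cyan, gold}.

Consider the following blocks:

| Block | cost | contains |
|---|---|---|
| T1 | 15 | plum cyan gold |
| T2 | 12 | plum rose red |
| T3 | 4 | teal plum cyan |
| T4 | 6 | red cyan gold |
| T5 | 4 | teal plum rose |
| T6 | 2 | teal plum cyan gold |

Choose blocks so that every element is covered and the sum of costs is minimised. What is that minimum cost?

10

T4, T5 together cover every element (T4 ∪ T5 = {teal, plum, rose, red, cyan, gold}); total cost 6 + 4 = 10.
The greedy pick T6, T5, T4 costs 12; no covering selection beats 10.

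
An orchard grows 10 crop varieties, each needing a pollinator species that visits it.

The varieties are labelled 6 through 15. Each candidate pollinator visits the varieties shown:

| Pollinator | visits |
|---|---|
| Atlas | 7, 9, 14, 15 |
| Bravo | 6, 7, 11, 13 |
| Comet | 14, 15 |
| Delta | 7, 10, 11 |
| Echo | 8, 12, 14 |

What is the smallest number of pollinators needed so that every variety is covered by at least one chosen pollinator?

4

Take {Atlas, Bravo, Delta, Echo}. Their union is {6, 7, 8, 9, 10, 11, 12, 13, 14, 15}, which is all 10 varieties.
Only Delta contains 10, so Delta is forced; the remaining 7 varieties need at least 3 more pollinators (each remaining pollinator adds at most 3) — so at least 4 pollinators are needed, and 4 is optimal.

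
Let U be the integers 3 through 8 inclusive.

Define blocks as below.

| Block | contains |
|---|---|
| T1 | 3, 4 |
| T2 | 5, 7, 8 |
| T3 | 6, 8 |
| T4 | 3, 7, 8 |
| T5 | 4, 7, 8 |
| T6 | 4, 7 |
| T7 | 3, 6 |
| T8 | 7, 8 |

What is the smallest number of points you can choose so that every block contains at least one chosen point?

H = {3, 4, 8} meets every block (each contains at least one member of H), and |H| = 3.
No choice of 2 points meets every block, so 3 is the minimum.

3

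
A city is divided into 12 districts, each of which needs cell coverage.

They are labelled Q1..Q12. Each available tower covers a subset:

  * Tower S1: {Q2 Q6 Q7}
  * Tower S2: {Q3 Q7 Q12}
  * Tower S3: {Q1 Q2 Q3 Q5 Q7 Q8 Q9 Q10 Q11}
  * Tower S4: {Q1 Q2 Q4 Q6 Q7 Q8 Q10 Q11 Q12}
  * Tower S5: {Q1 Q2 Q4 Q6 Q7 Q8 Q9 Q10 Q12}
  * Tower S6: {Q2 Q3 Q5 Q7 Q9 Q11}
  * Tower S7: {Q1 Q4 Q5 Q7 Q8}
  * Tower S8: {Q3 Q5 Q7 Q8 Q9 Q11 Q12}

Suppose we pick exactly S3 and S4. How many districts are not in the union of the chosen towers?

Union of S3, S4 = {Q1, Q2, Q3, Q4, Q5, Q6, Q7, Q8, Q9, Q10, Q11, Q12} — that's every district, so 0 are uncovered.

0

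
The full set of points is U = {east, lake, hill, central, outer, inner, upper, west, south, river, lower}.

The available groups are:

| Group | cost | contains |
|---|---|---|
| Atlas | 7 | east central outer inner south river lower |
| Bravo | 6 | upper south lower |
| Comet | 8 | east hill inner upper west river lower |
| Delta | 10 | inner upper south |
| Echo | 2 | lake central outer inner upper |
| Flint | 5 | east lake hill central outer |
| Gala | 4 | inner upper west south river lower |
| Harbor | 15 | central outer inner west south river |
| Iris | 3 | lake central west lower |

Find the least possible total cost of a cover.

9

Flint, Gala together cover every point (Flint ∪ Gala = {east, lake, hill, central, outer, inner, upper, west, south, river, lower}); total cost 5 + 4 = 9.
The greedy pick Echo, Gala, Flint costs 11; no covering selection beats 9.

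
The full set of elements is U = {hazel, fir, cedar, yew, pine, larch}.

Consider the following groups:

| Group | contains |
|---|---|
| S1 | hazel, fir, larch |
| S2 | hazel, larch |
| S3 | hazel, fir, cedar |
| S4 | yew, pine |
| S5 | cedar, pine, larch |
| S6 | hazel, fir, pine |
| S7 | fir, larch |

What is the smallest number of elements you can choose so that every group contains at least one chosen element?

Take H = {fir, yew, larch}. Each listed group contains at least one of these, so H is a hitting set of size 3.
No choice of 2 elements meets every group, so 3 is the minimum.

3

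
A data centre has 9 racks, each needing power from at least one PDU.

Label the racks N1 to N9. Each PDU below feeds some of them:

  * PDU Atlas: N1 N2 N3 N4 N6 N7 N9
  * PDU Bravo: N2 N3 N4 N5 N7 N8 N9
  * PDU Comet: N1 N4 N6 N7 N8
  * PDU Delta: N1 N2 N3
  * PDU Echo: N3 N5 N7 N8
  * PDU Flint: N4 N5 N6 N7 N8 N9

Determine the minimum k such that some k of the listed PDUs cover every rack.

2

Take {Atlas, Bravo}. Their union is {N1, N2, N3, N4, N5, N6, N7, N8, N9}, which is all 9 racks.
No single PDU has all 9 racks (the largest, Atlas, has 7), so 2 is optimal.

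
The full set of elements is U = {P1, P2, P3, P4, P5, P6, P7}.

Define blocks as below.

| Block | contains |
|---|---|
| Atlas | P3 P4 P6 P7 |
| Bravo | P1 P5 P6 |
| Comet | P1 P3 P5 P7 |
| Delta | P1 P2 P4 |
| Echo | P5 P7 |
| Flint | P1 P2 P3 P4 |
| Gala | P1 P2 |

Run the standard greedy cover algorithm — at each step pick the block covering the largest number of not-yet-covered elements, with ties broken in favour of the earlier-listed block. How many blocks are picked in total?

Greedy: pick Atlas (covers 4 new) → pick Bravo (covers 2 new) → pick Delta (covers 1 new). Total picks: 3.

3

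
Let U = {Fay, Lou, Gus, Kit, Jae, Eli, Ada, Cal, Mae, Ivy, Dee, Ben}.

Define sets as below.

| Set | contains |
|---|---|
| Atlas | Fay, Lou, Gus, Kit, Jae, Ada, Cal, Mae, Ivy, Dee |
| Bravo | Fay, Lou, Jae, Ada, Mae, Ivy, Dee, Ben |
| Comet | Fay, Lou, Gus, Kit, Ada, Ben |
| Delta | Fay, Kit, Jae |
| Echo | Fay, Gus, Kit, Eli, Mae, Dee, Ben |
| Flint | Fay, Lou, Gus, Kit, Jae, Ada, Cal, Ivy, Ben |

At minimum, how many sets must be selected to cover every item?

2

Atlas and Echo together: Atlas ∪ Echo = {Fay, Lou, Gus, Kit, Jae, Eli, Ada, Cal, Mae, Ivy, Dee, Ben} — every item is covered.
No single set has all 12 items (the largest, Atlas, has 10), so 2 is optimal.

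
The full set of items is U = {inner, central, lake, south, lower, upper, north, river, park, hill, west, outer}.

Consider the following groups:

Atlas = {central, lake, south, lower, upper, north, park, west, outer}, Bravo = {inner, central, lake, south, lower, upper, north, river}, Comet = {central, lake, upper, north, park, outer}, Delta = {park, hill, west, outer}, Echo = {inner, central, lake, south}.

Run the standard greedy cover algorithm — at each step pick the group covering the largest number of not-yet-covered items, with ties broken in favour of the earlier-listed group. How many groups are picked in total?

Greedy: pick Atlas (covers 9 new) → pick Bravo (covers 2 new) → pick Delta (covers 1 new). Total picks: 3.
(The true minimum cover uses only 2 groups, so greedy is not optimal here.)

3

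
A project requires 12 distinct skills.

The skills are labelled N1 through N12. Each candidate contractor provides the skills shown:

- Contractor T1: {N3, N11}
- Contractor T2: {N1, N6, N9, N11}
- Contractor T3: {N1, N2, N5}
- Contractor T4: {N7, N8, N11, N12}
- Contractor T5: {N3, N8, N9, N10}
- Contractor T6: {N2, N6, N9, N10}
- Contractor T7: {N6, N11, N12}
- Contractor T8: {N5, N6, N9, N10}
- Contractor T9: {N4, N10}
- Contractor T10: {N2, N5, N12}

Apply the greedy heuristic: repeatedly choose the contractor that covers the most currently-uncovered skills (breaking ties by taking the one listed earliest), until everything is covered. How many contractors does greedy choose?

5

Greedy: pick T2 (covers 4 new) → pick T4 (covers 3 new) → pick T3 (covers 2 new) → pick T5 (covers 2 new) → pick T9 (covers 1 new). Total picks: 5.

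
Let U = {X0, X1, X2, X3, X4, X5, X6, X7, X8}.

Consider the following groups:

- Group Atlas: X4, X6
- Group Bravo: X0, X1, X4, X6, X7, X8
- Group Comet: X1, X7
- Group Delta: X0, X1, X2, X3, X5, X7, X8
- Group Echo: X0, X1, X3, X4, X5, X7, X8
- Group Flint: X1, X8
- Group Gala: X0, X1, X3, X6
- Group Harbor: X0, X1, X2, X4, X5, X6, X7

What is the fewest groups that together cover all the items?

Take {Echo, Harbor}. Their union is {X0, X1, X2, X3, X4, X5, X6, X7, X8}, which is all 9 items.
No single group has all 9 items (the largest, Delta, has 7), so 2 is optimal.

2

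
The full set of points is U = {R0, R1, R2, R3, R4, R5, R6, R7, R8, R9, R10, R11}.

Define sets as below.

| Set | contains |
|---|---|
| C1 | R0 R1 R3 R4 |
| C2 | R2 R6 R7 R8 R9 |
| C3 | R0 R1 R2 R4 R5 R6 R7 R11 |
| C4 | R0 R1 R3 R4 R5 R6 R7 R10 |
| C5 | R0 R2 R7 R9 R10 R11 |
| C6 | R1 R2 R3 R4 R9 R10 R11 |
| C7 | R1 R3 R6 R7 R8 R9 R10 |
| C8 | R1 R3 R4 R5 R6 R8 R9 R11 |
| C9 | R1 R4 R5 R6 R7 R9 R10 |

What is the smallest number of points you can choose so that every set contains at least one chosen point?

Take H = {R1, R7}. Each listed set contains at least one of these, so H is a hitting set of size 2.
The sets C1, C2 are pairwise disjoint, so any hitting set needs a separate point for each — at least 2. Hence 2 is optimal.

2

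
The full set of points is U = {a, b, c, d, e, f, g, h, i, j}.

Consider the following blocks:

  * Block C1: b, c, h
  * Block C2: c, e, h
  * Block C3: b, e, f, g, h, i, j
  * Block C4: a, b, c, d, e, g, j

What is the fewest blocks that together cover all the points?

Take {C3, C4}. Their union is {a, b, c, d, e, f, g, h, i, j}, which is all 10 points.
No single block has all 10 points (the largest, C3, has 7), so 2 is optimal.

2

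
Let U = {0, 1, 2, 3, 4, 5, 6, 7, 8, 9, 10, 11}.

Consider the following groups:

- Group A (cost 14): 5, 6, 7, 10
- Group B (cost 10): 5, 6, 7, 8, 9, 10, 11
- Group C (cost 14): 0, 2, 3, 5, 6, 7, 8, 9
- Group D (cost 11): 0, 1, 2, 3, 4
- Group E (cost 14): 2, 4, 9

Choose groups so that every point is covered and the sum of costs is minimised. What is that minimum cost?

B, D together cover every point (B ∪ D = {0, 1, 2, 3, 4, 5, 6, 7, 8, 9, 10, 11}); total cost 10 + 11 = 21.
No covering selection has total cost below 21.

21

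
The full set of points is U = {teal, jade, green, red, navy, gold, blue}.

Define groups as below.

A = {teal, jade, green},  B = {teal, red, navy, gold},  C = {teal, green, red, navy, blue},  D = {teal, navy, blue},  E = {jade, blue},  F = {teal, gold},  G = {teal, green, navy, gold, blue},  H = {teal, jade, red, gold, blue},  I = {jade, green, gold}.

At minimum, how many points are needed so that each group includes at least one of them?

2

The 2 points {teal, jade} hit every group.
The groups E, F are pairwise disjoint, so any hitting set needs a separate point for each — at least 2. Hence 2 is optimal.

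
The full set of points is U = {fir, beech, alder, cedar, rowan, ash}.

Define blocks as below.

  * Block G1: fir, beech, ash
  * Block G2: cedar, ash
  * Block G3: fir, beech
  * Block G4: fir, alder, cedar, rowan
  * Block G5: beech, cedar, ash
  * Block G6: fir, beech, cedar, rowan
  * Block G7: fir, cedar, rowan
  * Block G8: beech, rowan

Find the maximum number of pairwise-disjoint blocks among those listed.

2

G2, G3 are pairwise disjoint (G2={cedar,ash}; G3={fir,beech}).
Every remaining block overlaps one of these, and no 3 of the listed blocks are pairwise disjoint, so 2 is the maximum.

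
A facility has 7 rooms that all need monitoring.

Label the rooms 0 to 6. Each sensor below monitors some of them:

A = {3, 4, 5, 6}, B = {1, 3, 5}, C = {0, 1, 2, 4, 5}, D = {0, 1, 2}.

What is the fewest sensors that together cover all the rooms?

2

Take {A, C}. Their union is {0, 1, 2, 3, 4, 5, 6}, which is all 7 rooms.
No single sensor has all 7 rooms (the largest, C, has 5), so 2 is optimal.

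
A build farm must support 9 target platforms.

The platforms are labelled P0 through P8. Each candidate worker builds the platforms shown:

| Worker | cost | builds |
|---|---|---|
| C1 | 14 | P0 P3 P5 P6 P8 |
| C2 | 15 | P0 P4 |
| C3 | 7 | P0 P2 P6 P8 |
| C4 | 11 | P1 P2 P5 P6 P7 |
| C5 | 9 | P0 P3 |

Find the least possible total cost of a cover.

C1, C2, C4 together cover every platform (C1 ∪ C2 ∪ C4 = {P0, P1, P2, P3, P4, P5, P6, P7, P8}); total cost 14 + 15 + 11 = 40.
The greedy pick C3, C4, C5, C2 costs 42; no covering selection beats 40.

40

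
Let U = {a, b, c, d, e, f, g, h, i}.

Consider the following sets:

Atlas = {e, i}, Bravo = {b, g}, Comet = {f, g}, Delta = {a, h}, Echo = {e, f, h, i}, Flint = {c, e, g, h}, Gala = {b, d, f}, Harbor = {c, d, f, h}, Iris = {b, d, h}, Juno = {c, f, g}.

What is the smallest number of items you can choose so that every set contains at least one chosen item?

T = {e, f, g, h} meets every set (each contains at least one member of T), and |T| = 4.
No choice of 3 items meets every set, so 4 is the minimum.

4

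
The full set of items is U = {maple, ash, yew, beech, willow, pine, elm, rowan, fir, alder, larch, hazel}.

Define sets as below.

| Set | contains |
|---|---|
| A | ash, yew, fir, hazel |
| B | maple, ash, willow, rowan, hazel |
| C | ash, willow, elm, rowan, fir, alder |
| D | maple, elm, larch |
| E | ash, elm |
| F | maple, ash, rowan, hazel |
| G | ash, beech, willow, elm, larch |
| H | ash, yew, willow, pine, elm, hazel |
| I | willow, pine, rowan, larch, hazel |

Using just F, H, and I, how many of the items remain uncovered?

3

Union of F, H, I = {maple, ash, yew, willow, pine, elm, rowan, larch, hazel}.
Not covered: beech, fir, alder — 3 items.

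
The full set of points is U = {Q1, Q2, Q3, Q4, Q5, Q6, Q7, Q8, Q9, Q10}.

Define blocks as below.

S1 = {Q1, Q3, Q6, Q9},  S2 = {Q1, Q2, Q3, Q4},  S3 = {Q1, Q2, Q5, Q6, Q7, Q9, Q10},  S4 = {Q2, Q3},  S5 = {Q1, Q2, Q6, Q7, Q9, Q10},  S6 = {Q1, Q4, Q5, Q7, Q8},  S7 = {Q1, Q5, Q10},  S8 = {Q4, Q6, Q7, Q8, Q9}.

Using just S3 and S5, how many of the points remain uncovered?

Union of S3, S5 = {Q1, Q2, Q5, Q6, Q7, Q9, Q10}.
Not covered: Q3, Q4, Q8 — 3 points.

3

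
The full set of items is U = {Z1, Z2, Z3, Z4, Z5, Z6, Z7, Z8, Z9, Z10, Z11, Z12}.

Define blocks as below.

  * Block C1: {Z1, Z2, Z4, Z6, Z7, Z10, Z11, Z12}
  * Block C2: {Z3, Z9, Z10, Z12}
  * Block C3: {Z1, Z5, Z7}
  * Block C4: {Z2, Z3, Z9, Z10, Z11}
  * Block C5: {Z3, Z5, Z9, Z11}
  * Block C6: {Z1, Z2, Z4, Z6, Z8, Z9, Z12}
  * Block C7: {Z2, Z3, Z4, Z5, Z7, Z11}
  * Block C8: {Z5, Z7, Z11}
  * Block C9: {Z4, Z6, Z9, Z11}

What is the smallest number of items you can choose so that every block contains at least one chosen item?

2

The 2 items {Z7, Z9} hit every block.
The blocks C2, C3 are pairwise disjoint, so any hitting set needs a separate item for each — at least 2. Hence 2 is optimal.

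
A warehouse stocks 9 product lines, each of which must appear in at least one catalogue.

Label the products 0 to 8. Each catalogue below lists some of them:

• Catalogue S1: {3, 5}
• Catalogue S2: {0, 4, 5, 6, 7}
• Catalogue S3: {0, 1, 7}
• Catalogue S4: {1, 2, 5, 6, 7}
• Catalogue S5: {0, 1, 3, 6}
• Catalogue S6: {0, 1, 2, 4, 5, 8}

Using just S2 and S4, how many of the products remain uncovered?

Union of S2, S4 = {0, 1, 2, 4, 5, 6, 7}.
Not covered: 3, 8 — 2 products.

2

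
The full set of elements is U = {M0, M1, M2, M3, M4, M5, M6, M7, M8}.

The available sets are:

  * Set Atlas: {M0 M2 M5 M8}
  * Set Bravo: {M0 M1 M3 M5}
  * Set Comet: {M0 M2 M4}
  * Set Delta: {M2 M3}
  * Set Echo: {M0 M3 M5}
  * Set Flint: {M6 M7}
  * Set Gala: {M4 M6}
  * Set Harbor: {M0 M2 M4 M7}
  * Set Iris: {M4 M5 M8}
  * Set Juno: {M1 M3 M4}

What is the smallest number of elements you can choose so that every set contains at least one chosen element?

Take H = {M0, M3, M4, M6}. Each listed set contains at least one of these, so H is a hitting set of size 4.
No choice of 3 elements meets every set, so 4 is the minimum.

4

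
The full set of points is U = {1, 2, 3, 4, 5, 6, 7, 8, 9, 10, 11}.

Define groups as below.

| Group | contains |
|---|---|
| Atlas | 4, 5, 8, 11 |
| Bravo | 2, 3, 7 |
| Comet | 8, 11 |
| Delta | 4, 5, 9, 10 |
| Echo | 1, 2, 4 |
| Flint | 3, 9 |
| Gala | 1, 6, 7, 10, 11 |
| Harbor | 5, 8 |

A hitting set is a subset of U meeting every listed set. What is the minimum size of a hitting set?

4

The 4 points {1, 3, 5, 8} hit every group.
No choice of 3 points meets every group, so 4 is the minimum.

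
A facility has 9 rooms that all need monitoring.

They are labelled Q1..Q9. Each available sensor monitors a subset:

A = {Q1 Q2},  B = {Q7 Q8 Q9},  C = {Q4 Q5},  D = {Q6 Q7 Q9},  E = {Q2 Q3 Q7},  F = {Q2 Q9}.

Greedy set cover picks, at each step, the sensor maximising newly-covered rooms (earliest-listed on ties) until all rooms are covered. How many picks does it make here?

5

Greedy: pick B (covers 3 new) → pick A (covers 2 new) → pick C (covers 2 new) → pick D (covers 1 new) → pick E (covers 1 new). Total picks: 5.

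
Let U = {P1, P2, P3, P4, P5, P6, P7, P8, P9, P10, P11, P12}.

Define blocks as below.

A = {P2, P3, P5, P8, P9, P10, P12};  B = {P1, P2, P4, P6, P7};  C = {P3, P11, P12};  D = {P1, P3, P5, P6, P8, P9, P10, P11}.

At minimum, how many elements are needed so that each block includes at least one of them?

2

Take H = {P1, P12}. Each listed block contains at least one of these, so H is a hitting set of size 2.
The blocks B, C are pairwise disjoint, so any hitting set needs a separate element for each — at least 2. Hence 2 is optimal.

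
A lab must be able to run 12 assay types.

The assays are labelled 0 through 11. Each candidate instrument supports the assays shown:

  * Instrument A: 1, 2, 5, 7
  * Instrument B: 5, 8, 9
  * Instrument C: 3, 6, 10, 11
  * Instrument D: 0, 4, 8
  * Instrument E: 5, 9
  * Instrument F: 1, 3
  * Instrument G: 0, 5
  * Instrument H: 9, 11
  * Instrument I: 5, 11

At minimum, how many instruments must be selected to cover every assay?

4

A and C and D and E together: A ∪ C ∪ D ∪ E = {0, 1, 2, 3, 4, 5, 6, 7, 8, 9, 10, 11} — every assay is covered.
Only D contains 4, so D is forced; the remaining 9 assays need at least 3 more instruments (each remaining instrument adds at most 4) — so at least 4 instruments are needed, and 4 is optimal.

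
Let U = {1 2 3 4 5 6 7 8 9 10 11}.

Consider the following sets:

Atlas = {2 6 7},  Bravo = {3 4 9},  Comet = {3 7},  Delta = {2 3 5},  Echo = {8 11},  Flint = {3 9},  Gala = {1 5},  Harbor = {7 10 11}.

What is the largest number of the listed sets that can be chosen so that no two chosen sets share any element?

Atlas, Echo, Flint, Gala are pairwise disjoint (Atlas={2,6,7}; Echo={8,11}; Flint={3,9}; Gala={1,5}).
Every remaining set overlaps one of these, and no 5 of the listed sets are pairwise disjoint, so 4 is the maximum.

4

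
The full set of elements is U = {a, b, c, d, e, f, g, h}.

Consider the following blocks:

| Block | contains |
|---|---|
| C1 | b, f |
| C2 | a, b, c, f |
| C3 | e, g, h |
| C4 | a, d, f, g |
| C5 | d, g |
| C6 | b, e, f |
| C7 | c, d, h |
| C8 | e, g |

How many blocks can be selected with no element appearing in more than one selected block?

C1, C7, C8 are pairwise disjoint (C1={b,f}; C7={c,d,h}; C8={e,g}).
Every remaining block overlaps one of these, and no 4 of the listed blocks are pairwise disjoint, so 3 is the maximum.

3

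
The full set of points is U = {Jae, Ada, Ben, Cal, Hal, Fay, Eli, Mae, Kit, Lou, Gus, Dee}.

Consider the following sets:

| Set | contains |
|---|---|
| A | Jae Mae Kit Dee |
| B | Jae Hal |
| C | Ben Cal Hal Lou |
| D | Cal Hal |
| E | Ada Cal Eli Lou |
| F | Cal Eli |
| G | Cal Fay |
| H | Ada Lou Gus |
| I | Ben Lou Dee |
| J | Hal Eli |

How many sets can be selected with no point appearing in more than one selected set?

4

A, G, H, J are pairwise disjoint (A={Jae,Mae,Kit,Dee}; G={Cal,Fay}; H={Ada,Lou,Gus}; J={Hal,Eli}).
Every remaining set overlaps one of these, and no 5 of the listed sets are pairwise disjoint, so 4 is the maximum.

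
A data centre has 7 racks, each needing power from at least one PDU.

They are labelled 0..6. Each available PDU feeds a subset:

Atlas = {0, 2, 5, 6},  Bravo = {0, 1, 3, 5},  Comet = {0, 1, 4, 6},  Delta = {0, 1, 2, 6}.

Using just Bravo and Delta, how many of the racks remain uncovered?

1

Union of Bravo, Delta = {0, 1, 2, 3, 5, 6}.
Not covered: 4 — 1 rack.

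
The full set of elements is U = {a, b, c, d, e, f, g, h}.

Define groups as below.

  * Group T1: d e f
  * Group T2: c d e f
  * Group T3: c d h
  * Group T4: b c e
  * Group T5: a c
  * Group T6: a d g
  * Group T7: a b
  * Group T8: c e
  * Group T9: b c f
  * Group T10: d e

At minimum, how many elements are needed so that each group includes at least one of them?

3

T = {a, c, e} meets every group (each contains at least one member of T), and |T| = 3.
No choice of 2 elements meets every group, so 3 is the minimum.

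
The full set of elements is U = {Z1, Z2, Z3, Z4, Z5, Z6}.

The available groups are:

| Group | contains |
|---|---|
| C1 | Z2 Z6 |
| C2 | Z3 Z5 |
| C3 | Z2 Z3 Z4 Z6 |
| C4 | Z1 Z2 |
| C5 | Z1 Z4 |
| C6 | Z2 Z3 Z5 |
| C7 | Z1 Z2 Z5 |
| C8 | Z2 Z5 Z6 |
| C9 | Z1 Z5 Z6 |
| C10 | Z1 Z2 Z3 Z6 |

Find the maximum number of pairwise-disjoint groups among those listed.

3

C1, C2, C5 are pairwise disjoint (C1={Z2,Z6}; C2={Z3,Z5}; C5={Z1,Z4}).
Every remaining group overlaps one of these, and no 4 of the listed groups are pairwise disjoint, so 3 is the maximum.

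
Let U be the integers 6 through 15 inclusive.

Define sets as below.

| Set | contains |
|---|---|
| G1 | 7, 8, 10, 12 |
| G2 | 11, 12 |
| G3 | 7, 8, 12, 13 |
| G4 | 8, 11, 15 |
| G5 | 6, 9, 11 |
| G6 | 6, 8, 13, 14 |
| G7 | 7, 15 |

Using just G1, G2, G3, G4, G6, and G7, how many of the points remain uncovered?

Union of G1, G2, G3, G4, G6, G7 = {6, 7, 8, 10, 11, 12, 13, 14, 15}.
Not covered: 9 — 1 point.

1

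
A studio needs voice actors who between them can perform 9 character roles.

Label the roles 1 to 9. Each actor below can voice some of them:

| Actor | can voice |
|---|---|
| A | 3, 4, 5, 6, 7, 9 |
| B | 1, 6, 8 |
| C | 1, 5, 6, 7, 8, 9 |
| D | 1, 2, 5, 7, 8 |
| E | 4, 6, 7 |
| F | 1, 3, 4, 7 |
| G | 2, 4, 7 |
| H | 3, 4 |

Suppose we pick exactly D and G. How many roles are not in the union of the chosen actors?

Union of D, G = {1, 2, 4, 5, 7, 8}.
Not covered: 3, 6, 9 — 3 roles.

3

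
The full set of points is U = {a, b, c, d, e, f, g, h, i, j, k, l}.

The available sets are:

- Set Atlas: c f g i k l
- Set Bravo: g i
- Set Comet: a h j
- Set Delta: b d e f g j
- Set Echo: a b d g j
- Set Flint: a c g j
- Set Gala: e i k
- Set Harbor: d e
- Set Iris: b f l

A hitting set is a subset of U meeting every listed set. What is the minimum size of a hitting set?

4

Take T = {b, d, i, j}. Each listed set contains at least one of these, so T is a hitting set of size 4.
The sets Bravo, Comet, Harbor, Iris are pairwise disjoint, so any hitting set needs a separate point for each — at least 4. Hence 4 is optimal.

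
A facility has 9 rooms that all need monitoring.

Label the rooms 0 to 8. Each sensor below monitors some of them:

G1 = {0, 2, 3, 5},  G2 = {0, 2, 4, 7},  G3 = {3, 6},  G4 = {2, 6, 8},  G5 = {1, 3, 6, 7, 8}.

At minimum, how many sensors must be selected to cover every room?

3

G1 and G2 and G5 together: G1 ∪ G2 ∪ G5 = {0, 1, 2, 3, 4, 5, 6, 7, 8} — every room is covered.
Only G5 contains 1, so G5 is forced; the remaining 4 rooms need at least 2 more sensors (each remaining sensor adds at most 3) — so at least 3 sensors are needed, and 3 is optimal.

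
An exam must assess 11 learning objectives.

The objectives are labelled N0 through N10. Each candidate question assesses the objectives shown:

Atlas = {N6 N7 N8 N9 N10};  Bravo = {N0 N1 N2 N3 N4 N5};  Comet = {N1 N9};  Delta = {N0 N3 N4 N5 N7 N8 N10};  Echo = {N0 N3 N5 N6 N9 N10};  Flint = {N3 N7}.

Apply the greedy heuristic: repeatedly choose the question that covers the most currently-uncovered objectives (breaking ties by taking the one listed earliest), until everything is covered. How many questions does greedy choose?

3

Greedy: pick Delta (covers 7 new) → pick Atlas (covers 2 new) → pick Bravo (covers 2 new). Total picks: 3.
(The true minimum cover uses only 2 questions, so greedy is not optimal here.)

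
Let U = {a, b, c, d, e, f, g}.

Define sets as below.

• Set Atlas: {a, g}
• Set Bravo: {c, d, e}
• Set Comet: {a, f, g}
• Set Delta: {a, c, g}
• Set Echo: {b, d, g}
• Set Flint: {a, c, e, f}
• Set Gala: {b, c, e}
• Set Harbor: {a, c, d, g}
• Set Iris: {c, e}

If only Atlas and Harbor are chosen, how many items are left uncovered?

3

Union of Atlas, Harbor = {a, c, d, g}.
Not covered: b, e, f — 3 items.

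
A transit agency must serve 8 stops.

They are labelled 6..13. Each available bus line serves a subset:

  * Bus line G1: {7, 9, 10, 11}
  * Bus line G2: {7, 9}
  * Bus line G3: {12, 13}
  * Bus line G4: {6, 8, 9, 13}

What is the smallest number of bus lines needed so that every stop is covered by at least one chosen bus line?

3

G1 and G3 and G4 together: G1 ∪ G3 ∪ G4 = {6, 7, 8, 9, 10, 11, 12, 13} — every stop is covered.
Only G4 contains 6, so G4 is forced; the remaining 4 stops need at least 2 more bus lines (each remaining bus line adds at most 3) — so at least 3 bus lines are needed, and 3 is optimal.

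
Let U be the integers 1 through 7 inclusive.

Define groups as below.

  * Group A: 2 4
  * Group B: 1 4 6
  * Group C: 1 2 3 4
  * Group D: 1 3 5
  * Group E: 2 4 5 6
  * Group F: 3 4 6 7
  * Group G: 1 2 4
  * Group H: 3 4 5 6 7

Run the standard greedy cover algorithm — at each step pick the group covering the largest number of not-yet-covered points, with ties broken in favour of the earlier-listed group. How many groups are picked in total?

2

Greedy: pick H (covers 5 new) → pick C (covers 2 new). Total picks: 2.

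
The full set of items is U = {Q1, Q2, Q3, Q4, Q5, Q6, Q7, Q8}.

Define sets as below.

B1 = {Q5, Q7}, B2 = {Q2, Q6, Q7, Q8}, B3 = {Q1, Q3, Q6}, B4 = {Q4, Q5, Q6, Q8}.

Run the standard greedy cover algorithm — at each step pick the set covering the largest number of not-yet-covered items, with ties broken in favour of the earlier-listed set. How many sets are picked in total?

3

Greedy: pick B2 (covers 4 new) → pick B3 (covers 2 new) → pick B4 (covers 2 new). Total picks: 3.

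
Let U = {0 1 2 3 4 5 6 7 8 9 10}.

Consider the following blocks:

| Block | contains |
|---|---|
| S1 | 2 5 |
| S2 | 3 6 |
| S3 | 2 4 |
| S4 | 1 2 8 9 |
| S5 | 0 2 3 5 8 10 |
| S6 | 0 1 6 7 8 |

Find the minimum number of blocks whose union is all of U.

S3, S4, S5, and S6 cover everything between them: the union {0, 1, 2, 3, 4, 5, 6, 7, 8, 9, 10} is all of U.
No 3 of the 6 blocks cover everything (all 20 combinations miss at least one point), so 4 is optimal.

4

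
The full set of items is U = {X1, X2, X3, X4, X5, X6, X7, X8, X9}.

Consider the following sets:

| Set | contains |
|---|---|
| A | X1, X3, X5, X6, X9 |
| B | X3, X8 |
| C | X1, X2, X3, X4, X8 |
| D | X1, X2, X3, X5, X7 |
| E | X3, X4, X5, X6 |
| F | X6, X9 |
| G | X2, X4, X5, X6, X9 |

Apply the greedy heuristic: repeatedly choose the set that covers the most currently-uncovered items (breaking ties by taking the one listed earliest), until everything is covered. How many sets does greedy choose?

3

Greedy: pick A (covers 5 new) → pick C (covers 3 new) → pick D (covers 1 new). Total picks: 3.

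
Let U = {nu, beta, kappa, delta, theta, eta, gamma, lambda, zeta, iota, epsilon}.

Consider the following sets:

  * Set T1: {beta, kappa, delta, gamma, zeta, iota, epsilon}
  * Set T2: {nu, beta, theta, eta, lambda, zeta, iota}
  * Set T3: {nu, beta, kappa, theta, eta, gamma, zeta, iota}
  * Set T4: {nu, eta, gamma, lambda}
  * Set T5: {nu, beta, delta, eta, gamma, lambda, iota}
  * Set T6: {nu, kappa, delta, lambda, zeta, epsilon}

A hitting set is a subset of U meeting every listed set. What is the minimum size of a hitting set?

2

Take H = {beta, lambda}. Each listed set contains at least one of these, so H is a hitting set of size 2.
No single element lies in every set, so at least 2 are needed and 2 is optimal.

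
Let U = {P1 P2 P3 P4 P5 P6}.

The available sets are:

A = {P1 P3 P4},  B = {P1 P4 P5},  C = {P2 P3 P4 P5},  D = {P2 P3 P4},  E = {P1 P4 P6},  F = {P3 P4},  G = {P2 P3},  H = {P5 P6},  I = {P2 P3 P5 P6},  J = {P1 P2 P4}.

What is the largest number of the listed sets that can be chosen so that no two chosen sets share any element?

F, H are pairwise disjoint (F={P3,P4}; H={P5,P6}).
Every remaining set overlaps one of these, and no 3 of the listed sets are pairwise disjoint, so 2 is the maximum.

2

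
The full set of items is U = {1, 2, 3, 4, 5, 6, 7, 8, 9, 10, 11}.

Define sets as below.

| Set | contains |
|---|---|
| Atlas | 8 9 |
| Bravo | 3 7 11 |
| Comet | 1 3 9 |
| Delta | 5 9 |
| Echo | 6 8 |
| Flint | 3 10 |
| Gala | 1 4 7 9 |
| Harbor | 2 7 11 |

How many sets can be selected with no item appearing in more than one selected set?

Delta, Echo, Flint, Harbor are pairwise disjoint (Delta={5,9}; Echo={6,8}; Flint={3,10}; Harbor={2,7,11}).
Every remaining set overlaps one of these, and no 5 of the listed sets are pairwise disjoint, so 4 is the maximum.

4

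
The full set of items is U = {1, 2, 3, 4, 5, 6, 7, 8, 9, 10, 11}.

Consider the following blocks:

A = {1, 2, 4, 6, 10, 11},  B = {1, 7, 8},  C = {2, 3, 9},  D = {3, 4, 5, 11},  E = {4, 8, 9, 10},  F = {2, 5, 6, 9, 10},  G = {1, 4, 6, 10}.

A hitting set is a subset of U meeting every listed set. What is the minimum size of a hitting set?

Take H = {1, 2, 4}. Each listed block contains at least one of these, so H is a hitting set of size 3.
No choice of 2 items meets every block, so 3 is the minimum.

3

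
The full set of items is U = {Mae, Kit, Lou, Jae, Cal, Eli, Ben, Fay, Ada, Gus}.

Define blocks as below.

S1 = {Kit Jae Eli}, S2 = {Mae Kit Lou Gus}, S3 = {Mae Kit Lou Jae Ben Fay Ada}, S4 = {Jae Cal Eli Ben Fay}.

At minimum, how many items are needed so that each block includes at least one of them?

Take H = {Lou, Jae}. Each listed block contains at least one of these, so H is a hitting set of size 2.
The blocks S2, S4 are pairwise disjoint, so any hitting set needs a separate item for each — at least 2. Hence 2 is optimal.

2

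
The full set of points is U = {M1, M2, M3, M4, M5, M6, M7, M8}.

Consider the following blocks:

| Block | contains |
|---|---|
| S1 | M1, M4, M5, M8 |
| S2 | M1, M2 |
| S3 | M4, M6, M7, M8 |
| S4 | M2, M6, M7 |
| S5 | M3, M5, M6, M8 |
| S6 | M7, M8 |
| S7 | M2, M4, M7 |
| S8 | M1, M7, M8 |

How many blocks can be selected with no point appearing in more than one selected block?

2

S1, S4 are pairwise disjoint (S1={M1,M4,M5,M8}; S4={M2,M6,M7}).
Every remaining block overlaps one of these, and no 3 of the listed blocks are pairwise disjoint, so 2 is the maximum.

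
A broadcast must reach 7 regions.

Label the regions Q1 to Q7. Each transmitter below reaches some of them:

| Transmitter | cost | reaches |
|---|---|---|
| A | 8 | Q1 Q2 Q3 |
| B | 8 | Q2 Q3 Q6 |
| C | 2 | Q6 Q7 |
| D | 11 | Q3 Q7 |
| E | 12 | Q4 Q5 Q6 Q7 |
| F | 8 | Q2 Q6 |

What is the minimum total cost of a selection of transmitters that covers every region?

A, E together cover every region (A ∪ E = {Q1, Q2, Q3, Q4, Q5, Q6, Q7}); total cost 8 + 12 = 20.
The greedy pick C, A, E costs 22; no covering selection beats 20.

20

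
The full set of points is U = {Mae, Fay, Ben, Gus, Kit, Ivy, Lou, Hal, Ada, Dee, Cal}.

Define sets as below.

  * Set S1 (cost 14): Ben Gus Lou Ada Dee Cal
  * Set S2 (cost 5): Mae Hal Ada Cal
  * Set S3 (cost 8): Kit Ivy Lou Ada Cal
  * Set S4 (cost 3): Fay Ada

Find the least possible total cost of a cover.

30

S1, S2, S3, S4 together cover every point (S1 ∪ S2 ∪ S3 ∪ S4 = {Mae, Fay, Ben, Gus, Kit, Ivy, Lou, Hal, Ada, Dee, Cal}); total cost 14 + 5 + 8 + 3 = 30.
No covering selection has total cost below 30.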